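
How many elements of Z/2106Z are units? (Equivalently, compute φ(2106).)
Z/2106Z has φ(2106) = 648 units

An element a ∈ Z/2106Z is a unit iff gcd(a, 2106) = 1, so the number of units is φ(2106). φ is multiplicative, with φ(p^e) = p^e − p^(e−1). Factorise 2106 = 2 · 3^4 · 13. Then
  φ(2106) = (2 − 1) · (3^4 − 3^3) · (13 − 1) = 1 · 54 · 12 = 648.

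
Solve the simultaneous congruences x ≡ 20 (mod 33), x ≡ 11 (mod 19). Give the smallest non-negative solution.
x ≡ 581 (mod 627); the representative in [0, 627) is 581

The moduli 33, 19 are pairwise coprime, so by the CRT there is a unique solution mod 33·19 = 627.
Solve by successive substitution. Start with x ≡ 20 (mod 33).
  Combine with x ≡ 11 (mod 19): write x = 20 + 33·t and require 20 + 33·t ≡ 11 (mod 19), i.e. 33·t ≡ 11 − 20 ≡ 10 (mod 19). Since 33^(−1) ≡ 15 (mod 19) (33 ≡ 14 (mod 19)), t ≡ 15·10 ≡ 17 (mod 19). So x ≡ 20 + 33·17 = 581 (mod 627).
Unique solution in [0, 627): x = 581.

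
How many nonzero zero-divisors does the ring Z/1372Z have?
Z/1372Z has 783 nonzero zero-divisors

In Z/1372Z each nonzero element is either a unit (gcd with 1372 is 1) or a zero-divisor (gcd > 1). The number of units is φ(1372): factorise 1372 = 2^2 · 7^3, so φ(1372) = (2^2 − 2^1) · (7^3 − 7^2) = 2 · 294 = 588. The nonzero elements number 1372 − 1 = 1371. Hence the nonzero zero-divisors number 1371 − 588 = 783.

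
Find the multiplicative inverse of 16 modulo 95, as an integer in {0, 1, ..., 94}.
16^(−1) ≡ 6 (mod 95)

Apply the extended Euclidean algorithm to (95, 16), tracking rows (r, s, t) with s·95 + t·16 = r. Each division r_prev = q·r_cur + r_new produces the new row as (previous row) − q·(current row):
  row A: (95, 1, 0)   [1·95 + 0·16 = 95]
  row B: (16, 0, 1)   [0·95 + 1·16 = 16]
  95 = 5·16 + 15   → row C = row A − 5·row B = (15, 1, −5)   [check: 1·95 − 5·16 = 15]
  16 = 1·15 + 1   → row D = row B − 1·row C = (1, −1, 6)   [check: −1·95 + 6·16 = 1]
  15 = 15·1 + 0   → remainder 0, stop. gcd = 1 (last nonzero row D).
The gcd is 1, so 16 is invertible mod 95. The last nonzero row gives −1·95 + 6·16 = 1, so t = 6. So 16^(−1) ≡ 6 (mod 95). Verify: 16 · 6 = 96 ≡ 1 (mod 95). ✓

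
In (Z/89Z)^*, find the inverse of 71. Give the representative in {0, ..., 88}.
71^(−1) ≡ 84 (mod 89)

Apply the extended Euclidean algorithm to (89, 71), tracking rows (r, s, t) with s·89 + t·71 = r. Each division r_prev = q·r_cur + r_new produces the new row as (previous row) − q·(current row):
  row A: (89, 1, 0)   [1·89 + 0·71 = 89]
  row B: (71, 0, 1)   [0·89 + 1·71 = 71]
  89 = 1·71 + 18   → row C = row A − 1·row B = (18, 1, −1)   [check: 1·89 − 1·71 = 18]
  71 = 3·18 + 17   → row D = row B − 3·row C = (17, −3, 4)   [check: −3·89 + 4·71 = 17]
  18 = 1·17 + 1   → row E = row C − 1·row D = (1, 4, −5)   [check: 4·89 − 5·71 = 1]
  17 = 17·1 + 0   → remainder 0, stop. gcd = 1 (last nonzero row E).
The gcd is 1, so 71 is invertible mod 89. The last nonzero row gives 4·89 − 5·71 = 1, so t = −5. So 71^(−1) ≡ −5 ≡ 84 (mod 89). Verify: 71 · 84 = 5964 ≡ 1 (mod 89). ✓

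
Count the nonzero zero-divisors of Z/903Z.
Z/903Z has 398 nonzero zero-divisors

In Z/903Z each nonzero element is either a unit (gcd with 903 is 1) or a zero-divisor (gcd > 1). The number of units is φ(903): factorise 903 = 3 · 7 · 43, so φ(903) = (3 − 1) · (7 − 1) · (43 − 1) = 2 · 6 · 42 = 504. The nonzero elements number 903 − 1 = 902. Hence the nonzero zero-divisors number 902 − 504 = 398.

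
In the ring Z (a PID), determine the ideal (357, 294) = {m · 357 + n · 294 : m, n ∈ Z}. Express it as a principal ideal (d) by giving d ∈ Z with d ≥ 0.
In the PID Z, (a, b) is generated by gcd(a, b). Compute gcd(357, 294) with the extended Euclidean algorithm, tracking rows (r, s, t) with s·357 + t·294 = r:
  row A: (357, 1, 0)   [1·357 + 0·294 = 357]
  row B: (294, 0, 1)   [0·357 + 1·294 = 294]
  357 = 1·294 + 63   → row C = row A − 1·row B = (63, 1, −1)   [check: 1·357 − 1·294 = 63]
  294 = 4·63 + 42   → row D = row B − 4·row C = (42, −4, 5)   [check: −4·357 + 5·294 = 42]
  63 = 1·42 + 21   → row E = row C − 1·row D = (21, 5, −6)   [check: 5·357 − 6·294 = 21]
  42 = 2·21 + 0   → remainder 0, stop. gcd = 21 (last nonzero row E).
So gcd(357, 294) = 21, with Bézout identity 5·357 − 6·294 = 21. Containment (⊇): the Bézout identity exhibits 21 as an element of (357, 294), giving (21) ⊆ (357, 294). Containment (⊆): since 21 | 357 and 21 | 294 (357 = 21·17, 294 = 21·14), every Z-linear combination of 357 and 294 is divisible by 21, so (357, 294) ⊆ (21). Therefore (357, 294) = (21), d = 21.

Final answer: (357, 294) = (21); d = 21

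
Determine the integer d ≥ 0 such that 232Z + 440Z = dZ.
(232, 440) = (8); d = 8

In the PID Z, (a, b) is generated by gcd(a, b). Compute gcd(440, 232) with the extended Euclidean algorithm, tracking rows (r, s, t) with s·440 + t·232 = r:
  row A: (440, 1, 0)   [1·440 + 0·232 = 440]
  row B: (232, 0, 1)   [0·440 + 1·232 = 232]
  440 = 1·232 + 208   → row C = row A − 1·row B = (208, 1, −1)   [check: 1·440 − 1·232 = 208]
  232 = 1·208 + 24   → row D = row B − 1·row C = (24, −1, 2)   [check: −1·440 + 2·232 = 24]
  208 = 8·24 + 16   → row E = row C − 8·row D = (16, 9, −17)   [check: 9·440 − 17·232 = 16]
  24 = 1·16 + 8   → row F = row D − 1·row E = (8, −10, 19)   [check: −10·440 + 19·232 = 8]
  16 = 2·8 + 0   → remainder 0, stop. gcd = 8 (last nonzero row F).
So gcd(232, 440) = 8, with Bézout identity −10·440 + 19·232 = 8. Containment (⊇): the Bézout identity exhibits 8 as an element of (232, 440), giving (8) ⊆ (232, 440). Containment (⊆): since 8 | 232 and 8 | 440 (232 = 8·29, 440 = 8·55), every Z-linear combination of 232 and 440 is divisible by 8, so (232, 440) ⊆ (8). Therefore (232, 440) = (8), d = 8.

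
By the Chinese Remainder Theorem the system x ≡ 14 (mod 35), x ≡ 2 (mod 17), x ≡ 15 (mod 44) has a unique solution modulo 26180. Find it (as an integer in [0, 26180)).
x ≡ 1379 (mod 26180); the representative in [0, 26180) is 1379

The moduli 35, 17, 44 are pairwise coprime, so by the CRT there is a unique solution mod 35·17·44 = 26180.
Solve by successive substitution. Start with x ≡ 14 (mod 35).
  Combine with x ≡ 2 (mod 17): write x = 14 + 35·t and require 14 + 35·t ≡ 2 (mod 17), i.e. 35·t ≡ 2 − 14 ≡ 5 (mod 17). Since 35^(−1) ≡ 1 (mod 17) (35 ≡ 1 (mod 17)), t ≡ 1·5 ≡ 5 (mod 17). So x ≡ 14 + 35·5 = 189 (mod 595).
  Combine with x ≡ 15 (mod 44): write x = 189 + 595·t and require 189 + 595·t ≡ 15 (mod 44), i.e. 595·t ≡ 15 − 189 ≡ 2 (mod 44). Since 595^(−1) ≡ 23 (mod 44) (595 ≡ 23 (mod 44)), t ≡ 23·2 ≡ 2 (mod 44). So x ≡ 189 + 595·2 = 1379 (mod 26180).
Unique solution in [0, 26180): x = 1379.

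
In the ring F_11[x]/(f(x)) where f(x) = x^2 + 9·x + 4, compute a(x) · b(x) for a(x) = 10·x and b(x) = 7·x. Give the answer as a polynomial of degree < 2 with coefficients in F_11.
a · b ≡ 8·x + 6 (mod f(x))

Multiply as integer polynomials: a · b = 70·x^2. Reducing coefficients mod 11: a · b ≡ 4·x^2. Now divide by f(x) = x^2 + 9·x + 4 in F_11[x], eliminating the leading term at each step:
  leading term 4·x^2: subtract (4)·f(x) = 4·x^2 + 3·x + 5, leaving 8·x + 6 (coefficients mod 11)
The degree is now < 2, so this is the remainder. Hence a · b ≡ 8·x + 6 in F_11[x]/(f).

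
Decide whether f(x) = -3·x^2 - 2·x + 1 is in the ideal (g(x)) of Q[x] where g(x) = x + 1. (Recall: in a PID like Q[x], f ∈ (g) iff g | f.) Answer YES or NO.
YES

In Q[x] the ideal (g) consists of all multiples of g, so f ∈ (g) iff g | f, i.e. iff the remainder of f on division by g is 0. Divide f by g (g is monic, so eliminate the leading term of the running remainder at each step):
  leading term -3·x^2: subtract (-3·x)·g(x) = -3·x^2 - 3·x, leaving x + 1
  leading term x: subtract (1)·g(x) = x + 1, leaving 0
The remainder is 0, so f(x) = g(x) · h(x) with h(x) = 1 - 3·x. Hence g | f, i.e. f ∈ (g).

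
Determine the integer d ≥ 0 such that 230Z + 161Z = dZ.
(230, 161) = (23); d = 23

In the PID Z, (a, b) is generated by gcd(a, b). Compute gcd(230, 161) with the extended Euclidean algorithm, tracking rows (r, s, t) with s·230 + t·161 = r:
  row A: (230, 1, 0)   [1·230 + 0·161 = 230]
  row B: (161, 0, 1)   [0·230 + 1·161 = 161]
  230 = 1·161 + 69   → row C = row A − 1·row B = (69, 1, −1)   [check: 1·230 − 1·161 = 69]
  161 = 2·69 + 23   → row D = row B − 2·row C = (23, −2, 3)   [check: −2·230 + 3·161 = 23]
  69 = 3·23 + 0   → remainder 0, stop. gcd = 23 (last nonzero row D).
So gcd(230, 161) = 23, with Bézout identity −2·230 + 3·161 = 23. Containment (⊇): the Bézout identity exhibits 23 as an element of (230, 161), giving (23) ⊆ (230, 161). Containment (⊆): since 23 | 230 and 23 | 161 (230 = 23·10, 161 = 23·7), every Z-linear combination of 230 and 161 is divisible by 23, so (230, 161) ⊆ (23). Therefore (230, 161) = (23), d = 23.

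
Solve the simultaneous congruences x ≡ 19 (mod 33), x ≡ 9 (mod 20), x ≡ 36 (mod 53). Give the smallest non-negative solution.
x ≡ 34009 (mod 34980); the representative in [0, 34980) is 34009

The moduli 33, 20, 53 are pairwise coprime, so by the CRT there is a unique solution mod 33·20·53 = 34980.
Solve by successive substitution. Start with x ≡ 19 (mod 33).
  Combine with x ≡ 9 (mod 20): write x = 19 + 33·t and require 19 + 33·t ≡ 9 (mod 20), i.e. 33·t ≡ 9 − 19 ≡ 10 (mod 20). Since 33^(−1) ≡ 17 (mod 20) (33 ≡ 13 (mod 20)), t ≡ 17·10 ≡ 10 (mod 20). So x ≡ 19 + 33·10 = 349 (mod 660).
  Combine with x ≡ 36 (mod 53): write x = 349 + 660·t and require 349 + 660·t ≡ 36 (mod 53), i.e. 660·t ≡ 36 − 349 ≡ 5 (mod 53). Since 660^(−1) ≡ 42 (mod 53) (660 ≡ 24 (mod 53)), t ≡ 42·5 ≡ 51 (mod 53). So x ≡ 349 + 660·51 = 34009 (mod 34980).
Unique solution in [0, 34980): x = 34009.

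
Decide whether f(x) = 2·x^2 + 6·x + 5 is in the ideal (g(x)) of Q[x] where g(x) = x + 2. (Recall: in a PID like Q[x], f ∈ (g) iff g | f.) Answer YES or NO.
In Q[x] the ideal (g) consists of all multiples of g, so f ∈ (g) iff g | f, i.e. iff the remainder of f on division by g is 0. Divide f by g (g is monic, so eliminate the leading term of the running remainder at each step):
  leading term 2·x^2: subtract (2·x)·g(x) = 2·x^2 + 4·x, leaving 2·x + 5
  leading term 2·x: subtract (2)·g(x) = 2·x + 4, leaving 1
The remainder r(x) = 1 ≠ 0 (and deg r < deg g), so g ∤ f, i.e. f ∉ (g).

Final answer: NO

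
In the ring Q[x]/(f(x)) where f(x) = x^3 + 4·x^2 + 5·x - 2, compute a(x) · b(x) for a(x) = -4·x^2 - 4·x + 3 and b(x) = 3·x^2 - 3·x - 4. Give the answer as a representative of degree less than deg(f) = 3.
a · b ≡ -95·x^2 - 257·x + 84 (mod f(x))

First multiply in Q[x] without reducing: a · b = -12·x^4 + 37·x^2 + 7·x - 12. Now divide by f(x) = x^3 + 4·x^2 + 5·x - 2, eliminating the leading term at each step:
  leading term -12·x^4: subtract (-12·x)·f(x) = -12·x^4 - 48·x^3 - 60·x^2 + 24·x, leaving 48·x^3 + 97·x^2 - 17·x - 12
  leading term 48·x^3: subtract (48)·f(x) = 48·x^3 + 192·x^2 + 240·x - 96, leaving -95·x^2 - 257·x + 84
The degree is now < 3, so this is the remainder. Hence a · b ≡ -95·x^2 - 257·x + 84 in Q[x]/(f).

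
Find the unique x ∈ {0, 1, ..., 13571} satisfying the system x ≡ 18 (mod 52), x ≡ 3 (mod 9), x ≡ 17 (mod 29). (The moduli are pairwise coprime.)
The moduli 52, 9, 29 are pairwise coprime, so by the CRT there is a unique solution mod 52·9·29 = 13572.
Solve by successive substitution. Start with x ≡ 18 (mod 52).
  Combine with x ≡ 3 (mod 9): write x = 18 + 52·t and require 18 + 52·t ≡ 3 (mod 9), i.e. 52·t ≡ 3 − 18 ≡ 3 (mod 9). Since 52^(−1) ≡ 4 (mod 9) (52 ≡ 7 (mod 9)), t ≡ 4·3 ≡ 3 (mod 9). So x ≡ 18 + 52·3 = 174 (mod 468).
  Combine with x ≡ 17 (mod 29): write x = 174 + 468·t and require 174 + 468·t ≡ 17 (mod 29), i.e. 468·t ≡ 17 − 174 ≡ 17 (mod 29). Since 468^(−1) ≡ 22 (mod 29) (468 ≡ 4 (mod 29)), t ≡ 22·17 ≡ 26 (mod 29). So x ≡ 174 + 468·26 = 12342 (mod 13572).
Unique solution in [0, 13572): x = 12342.

Final answer: x ≡ 12342 (mod 13572); the representative in [0, 13572) is 12342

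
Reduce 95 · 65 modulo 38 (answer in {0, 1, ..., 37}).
Reduce the factors first: 95 ≡ 19, 65 ≡ 27 (mod 38), so 95 · 65 ≡ 19 · 27 (mod 38). 19 · 27 = 513. Dividing by 38: 513 = 13·38 + 19. So (95 · 65) mod 38 = 19.

Final answer: 19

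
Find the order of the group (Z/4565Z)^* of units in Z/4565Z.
|(Z/4565Z)^*| = 3280

(Z/4565Z)^* consists of the classes a with gcd(a, 4565) = 1, so its order is φ(4565). φ is multiplicative, with φ(p^e) = p^e − p^(e−1). Factorise 4565 = 5 · 11 · 83. Then
  φ(4565) = (5 − 1) · (11 − 1) · (83 − 1) = 4 · 10 · 82 = 3280.
Thus |(Z/4565Z)^*| = 3280.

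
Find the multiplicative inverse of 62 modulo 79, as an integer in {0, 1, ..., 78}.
Apply the extended Euclidean algorithm to (79, 62), tracking rows (r, s, t) with s·79 + t·62 = r. Each division r_prev = q·r_cur + r_new produces the new row as (previous row) − q·(current row):
  row A: (79, 1, 0)   [1·79 + 0·62 = 79]
  row B: (62, 0, 1)   [0·79 + 1·62 = 62]
  79 = 1·62 + 17   → row C = row A − 1·row B = (17, 1, −1)   [check: 1·79 − 1·62 = 17]
  62 = 3·17 + 11   → row D = row B − 3·row C = (11, −3, 4)   [check: −3·79 + 4·62 = 11]
  17 = 1·11 + 6   → row E = row C − 1·row D = (6, 4, −5)   [check: 4·79 − 5·62 = 6]
  11 = 1·6 + 5   → row F = row D − 1·row E = (5, −7, 9)   [check: −7·79 + 9·62 = 5]
  6 = 1·5 + 1   → row G = row E − 1·row F = (1, 11, −14)   [check: 11·79 − 14·62 = 1]
  5 = 5·1 + 0   → remainder 0, stop. gcd = 1 (last nonzero row G).
The gcd is 1, so 62 is invertible mod 79. The last nonzero row gives 11·79 − 14·62 = 1, so t = −14. So 62^(−1) ≡ −14 ≡ 65 (mod 79). Verify: 62 · 65 = 4030 ≡ 1 (mod 79). ✓

Final answer: 62^(−1) ≡ 65 (mod 79)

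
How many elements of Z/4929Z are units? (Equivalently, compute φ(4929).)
Z/4929Z has φ(4929) = 3120 units

An element a ∈ Z/4929Z is a unit iff gcd(a, 4929) = 1, so the number of units is φ(4929). φ is multiplicative, with φ(p^e) = p^e − p^(e−1). Factorise 4929 = 3 · 31 · 53. Then
  φ(4929) = (3 − 1) · (31 − 1) · (53 − 1) = 2 · 30 · 52 = 3120.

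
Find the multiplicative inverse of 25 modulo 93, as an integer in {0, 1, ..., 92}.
25^(−1) ≡ 67 (mod 93)

Apply the extended Euclidean algorithm to (93, 25), tracking rows (r, s, t) with s·93 + t·25 = r. Each division r_prev = q·r_cur + r_new produces the new row as (previous row) − q·(current row):
  row A: (93, 1, 0)   [1·93 + 0·25 = 93]
  row B: (25, 0, 1)   [0·93 + 1·25 = 25]
  93 = 3·25 + 18   → row C = row A − 3·row B = (18, 1, −3)   [check: 1·93 − 3·25 = 18]
  25 = 1·18 + 7   → row D = row B − 1·row C = (7, −1, 4)   [check: −1·93 + 4·25 = 7]
  18 = 2·7 + 4   → row E = row C − 2·row D = (4, 3, −11)   [check: 3·93 − 11·25 = 4]
  7 = 1·4 + 3   → row F = row D − 1·row E = (3, −4, 15)   [check: −4·93 + 15·25 = 3]
  4 = 1·3 + 1   → row G = row E − 1·row F = (1, 7, −26)   [check: 7·93 − 26·25 = 1]
  3 = 3·1 + 0   → remainder 0, stop. gcd = 1 (last nonzero row G).
The gcd is 1, so 25 is invertible mod 93. The last nonzero row gives 7·93 − 26·25 = 1, so t = −26. So 25^(−1) ≡ −26 ≡ 67 (mod 93). Verify: 25 · 67 = 1675 ≡ 1 (mod 93). ✓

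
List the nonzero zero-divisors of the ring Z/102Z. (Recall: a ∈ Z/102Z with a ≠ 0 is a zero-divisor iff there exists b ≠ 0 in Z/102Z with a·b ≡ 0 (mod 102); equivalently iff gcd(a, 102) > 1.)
An element a ∈ Z/102Z (with a ≠ 0) is a zero-divisor iff gcd(a, 102) > 1 (because a is a unit precisely when gcd(a, n) = 1, and in Z/nZ every nonzero, non-unit element is a zero-divisor). Scan a = 1, ..., 101 and keep those with gcd(a, 102) > 1:
  gcd(2, 102) = 2, gcd(3, 102) = 3, gcd(4, 102) = 2, gcd(6, 102) = 6, gcd(8, 102) = 2, gcd(9, 102) = 3, gcd(10, 102) = 2, gcd(12, 102) = 6, gcd(14, 102) = 2, gcd(15, 102) = 3, gcd(16, 102) = 2, gcd(17, 102) = 17, gcd(18, 102) = 6, gcd(20, 102) = 2, gcd(21, 102) = 3, gcd(22, 102) = 2, gcd(24, 102) = 6, gcd(26, 102) = 2, gcd(27, 102) = 3, gcd(28, 102) = 2, gcd(30, 102) = 6, gcd(32, 102) = 2, gcd(33, 102) = 3, gcd(34, 102) = 34, gcd(36, 102) = 6, gcd(38, 102) = 2, gcd(39, 102) = 3, gcd(40, 102) = 2, gcd(42, 102) = 6, gcd(44, 102) = 2, gcd(45, 102) = 3, gcd(46, 102) = 2, gcd(48, 102) = 6, gcd(50, 102) = 2, gcd(51, 102) = 51, gcd(52, 102) = 2, gcd(54, 102) = 6, gcd(56, 102) = 2, gcd(57, 102) = 3, gcd(58, 102) = 2, gcd(60, 102) = 6, gcd(62, 102) = 2, gcd(63, 102) = 3, gcd(64, 102) = 2, gcd(66, 102) = 6, gcd(68, 102) = 34, gcd(69, 102) = 3, gcd(70, 102) = 2, gcd(72, 102) = 6, gcd(74, 102) = 2, gcd(75, 102) = 3, gcd(76, 102) = 2, gcd(78, 102) = 6, gcd(80, 102) = 2, gcd(81, 102) = 3, gcd(82, 102) = 2, gcd(84, 102) = 6, gcd(85, 102) = 17, gcd(86, 102) = 2, gcd(87, 102) = 3, gcd(88, 102) = 2, gcd(90, 102) = 6, gcd(92, 102) = 2, gcd(93, 102) = 3, gcd(94, 102) = 2, gcd(96, 102) = 6, gcd(98, 102) = 2, gcd(99, 102) = 3, gcd(100, 102) = 2.
All other a ∈ {1, ..., 101} have gcd(a, 102) = 1 and are units. So the nonzero zero-divisors are exactly the 69 values of a appearing in this scan.

Final answer: nonzero zero-divisors of Z/102Z = {2, 3, 4, 6, 8, 9, 10, 12, 14, 15, 16, 17, 18, 20, 21, 22, 24, 26, 27, 28, 30, 32, 33, 34, 36, 38, 39, 40, 42, 44, 45, 46, 48, 50, 51, 52, 54, 56, 57, 58, 60, 62, 63, 64, 66, 68, 69, 70, 72, 74, 75, 76, 78, 80, 81, 82, 84, 85, 86, 87, 88, 90, 92, 93, 94, 96, 98, 99, 100}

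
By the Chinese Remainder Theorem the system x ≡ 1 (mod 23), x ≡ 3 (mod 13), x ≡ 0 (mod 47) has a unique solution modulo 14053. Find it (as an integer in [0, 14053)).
The moduli 23, 13, 47 are pairwise coprime, so by the CRT there is a unique solution mod 23·13·47 = 14053.
Solve by successive substitution. Start with x ≡ 1 (mod 23).
  Combine with x ≡ 3 (mod 13): write x = 1 + 23·t and require 1 + 23·t ≡ 3 (mod 13), i.e. 23·t ≡ 3 − 1 ≡ 2 (mod 13). Since 23^(−1) ≡ 4 (mod 13) (23 ≡ 10 (mod 13)), t ≡ 4·2 ≡ 8 (mod 13). So x ≡ 1 + 23·8 = 185 (mod 299).
  Combine with x ≡ 0 (mod 47): write x = 185 + 299·t and require 185 + 299·t ≡ 0 (mod 47), i.e. 299·t ≡ 0 − 185 ≡ 3 (mod 47). Since 299^(−1) ≡ 36 (mod 47) (299 ≡ 17 (mod 47)), t ≡ 36·3 ≡ 14 (mod 47). So x ≡ 185 + 299·14 = 4371 (mod 14053).
Unique solution in [0, 14053): x = 4371.

Final answer: x ≡ 4371 (mod 14053); the representative in [0, 14053) is 4371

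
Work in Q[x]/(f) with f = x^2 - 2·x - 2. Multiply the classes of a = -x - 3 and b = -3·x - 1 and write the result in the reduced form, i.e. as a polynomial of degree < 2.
a · b ≡ 16·x + 9 (mod f(x))

First multiply in Q[x] without reducing: a · b = 3·x^2 + 10·x + 3. Now divide by f(x) = x^2 - 2·x - 2, eliminating the leading term at each step:
  leading term 3·x^2: subtract (3)·f(x) = 3·x^2 - 6·x - 6, leaving 16·x + 9
The degree is now < 2, so this is the remainder. Hence a · b ≡ 16·x + 9 in Q[x]/(f).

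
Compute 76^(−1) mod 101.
76^(−1) ≡ 4 (mod 101)

Apply the extended Euclidean algorithm to (101, 76), tracking rows (r, s, t) with s·101 + t·76 = r. Each division r_prev = q·r_cur + r_new produces the new row as (previous row) − q·(current row):
  row A: (101, 1, 0)   [1·101 + 0·76 = 101]
  row B: (76, 0, 1)   [0·101 + 1·76 = 76]
  101 = 1·76 + 25   → row C = row A − 1·row B = (25, 1, −1)   [check: 1·101 − 1·76 = 25]
  76 = 3·25 + 1   → row D = row B − 3·row C = (1, −3, 4)   [check: −3·101 + 4·76 = 1]
  25 = 25·1 + 0   → remainder 0, stop. gcd = 1 (last nonzero row D).
The gcd is 1, so 76 is invertible mod 101. The last nonzero row gives −3·101 + 4·76 = 1, so t = 4. So 76^(−1) ≡ 4 (mod 101). Verify: 76 · 4 = 304 ≡ 1 (mod 101). ✓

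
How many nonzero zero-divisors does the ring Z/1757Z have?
In Z/1757Z each nonzero element is either a unit (gcd with 1757 is 1) or a zero-divisor (gcd > 1). The number of units is φ(1757): factorise 1757 = 7 · 251, so φ(1757) = (7 − 1) · (251 − 1) = 6 · 250 = 1500. The nonzero elements number 1757 − 1 = 1756. Hence the nonzero zero-divisors number 1756 − 1500 = 256.

Final answer: Z/1757Z has 256 nonzero zero-divisors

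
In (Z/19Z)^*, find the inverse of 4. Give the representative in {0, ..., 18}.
4^(−1) ≡ 5 (mod 19)

Apply the extended Euclidean algorithm to (19, 4), tracking rows (r, s, t) with s·19 + t·4 = r. Each division r_prev = q·r_cur + r_new produces the new row as (previous row) − q·(current row):
  row A: (19, 1, 0)   [1·19 + 0·4 = 19]
  row B: (4, 0, 1)   [0·19 + 1·4 = 4]
  19 = 4·4 + 3   → row C = row A − 4·row B = (3, 1, −4)   [check: 1·19 − 4·4 = 3]
  4 = 1·3 + 1   → row D = row B − 1·row C = (1, −1, 5)   [check: −1·19 + 5·4 = 1]
  3 = 3·1 + 0   → remainder 0, stop. gcd = 1 (last nonzero row D).
The gcd is 1, so 4 is invertible mod 19. The last nonzero row gives −1·19 + 5·4 = 1, so t = 5. So 4^(−1) ≡ 5 (mod 19). Verify: 4 · 5 = 20 ≡ 1 (mod 19). ✓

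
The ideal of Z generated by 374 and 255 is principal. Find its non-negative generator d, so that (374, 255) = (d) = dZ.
In the PID Z, (a, b) is generated by gcd(a, b). Compute gcd(374, 255) with the extended Euclidean algorithm, tracking rows (r, s, t) with s·374 + t·255 = r:
  row A: (374, 1, 0)   [1·374 + 0·255 = 374]
  row B: (255, 0, 1)   [0·374 + 1·255 = 255]
  374 = 1·255 + 119   → row C = row A − 1·row B = (119, 1, −1)   [check: 1·374 − 1·255 = 119]
  255 = 2·119 + 17   → row D = row B − 2·row C = (17, −2, 3)   [check: −2·374 + 3·255 = 17]
  119 = 7·17 + 0   → remainder 0, stop. gcd = 17 (last nonzero row D).
So gcd(374, 255) = 17, with Bézout identity −2·374 + 3·255 = 17. Containment (⊇): the Bézout identity exhibits 17 as an element of (374, 255), giving (17) ⊆ (374, 255). Containment (⊆): since 17 | 374 and 17 | 255 (374 = 17·22, 255 = 17·15), every Z-linear combination of 374 and 255 is divisible by 17, so (374, 255) ⊆ (17). Therefore (374, 255) = (17), d = 17.

Final answer: (374, 255) = (17); d = 17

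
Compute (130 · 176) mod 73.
31

Reduce the factors first: 130 ≡ 57, 176 ≡ 30 (mod 73), so 130 · 176 ≡ 57 · 30 (mod 73). 57 · 30 = 1710. Dividing by 73: 1710 = 23·73 + 31. So (130 · 176) mod 73 = 31.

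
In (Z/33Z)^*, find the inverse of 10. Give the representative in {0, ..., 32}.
10^(−1) ≡ 10 (mod 33)

Apply the extended Euclidean algorithm to (33, 10), tracking rows (r, s, t) with s·33 + t·10 = r. Each division r_prev = q·r_cur + r_new produces the new row as (previous row) − q·(current row):
  row A: (33, 1, 0)   [1·33 + 0·10 = 33]
  row B: (10, 0, 1)   [0·33 + 1·10 = 10]
  33 = 3·10 + 3   → row C = row A − 3·row B = (3, 1, −3)   [check: 1·33 − 3·10 = 3]
  10 = 3·3 + 1   → row D = row B − 3·row C = (1, −3, 10)   [check: −3·33 + 10·10 = 1]
  3 = 3·1 + 0   → remainder 0, stop. gcd = 1 (last nonzero row D).
The gcd is 1, so 10 is invertible mod 33. The last nonzero row gives −3·33 + 10·10 = 1, so t = 10. So 10^(−1) ≡ 10 (mod 33). Verify: 10 · 10 = 100 ≡ 1 (mod 33). ✓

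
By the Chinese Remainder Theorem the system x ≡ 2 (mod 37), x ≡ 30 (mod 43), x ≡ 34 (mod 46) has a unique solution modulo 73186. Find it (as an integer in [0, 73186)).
x ≡ 26346 (mod 73186); the representative in [0, 73186) is 26346

The moduli 37, 43, 46 are pairwise coprime, so by the CRT there is a unique solution mod 37·43·46 = 73186.
Solve by successive substitution. Start with x ≡ 2 (mod 37).
  Combine with x ≡ 30 (mod 43): write x = 2 + 37·t and require 2 + 37·t ≡ 30 (mod 43), i.e. 37·t ≡ 30 − 2 ≡ 28 (mod 43). Since 37^(−1) ≡ 7 (mod 43), t ≡ 7·28 ≡ 24 (mod 43). So x ≡ 2 + 37·24 = 890 (mod 1591).
  Combine with x ≡ 34 (mod 46): write x = 890 + 1591·t and require 890 + 1591·t ≡ 34 (mod 46), i.e. 1591·t ≡ 34 − 890 ≡ 18 (mod 46). Since 1591^(−1) ≡ 29 (mod 46) (1591 ≡ 27 (mod 46)), t ≡ 29·18 ≡ 16 (mod 46). So x ≡ 890 + 1591·16 = 26346 (mod 73186).
Unique solution in [0, 73186): x = 26346.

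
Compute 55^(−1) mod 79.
Apply the extended Euclidean algorithm to (79, 55), tracking rows (r, s, t) with s·79 + t·55 = r. Each division r_prev = q·r_cur + r_new produces the new row as (previous row) − q·(current row):
  row A: (79, 1, 0)   [1·79 + 0·55 = 79]
  row B: (55, 0, 1)   [0·79 + 1·55 = 55]
  79 = 1·55 + 24   → row C = row A − 1·row B = (24, 1, −1)   [check: 1·79 − 1·55 = 24]
  55 = 2·24 + 7   → row D = row B − 2·row C = (7, −2, 3)   [check: −2·79 + 3·55 = 7]
  24 = 3·7 + 3   → row E = row C − 3·row D = (3, 7, −10)   [check: 7·79 − 10·55 = 3]
  7 = 2·3 + 1   → row F = row D − 2·row E = (1, −16, 23)   [check: −16·79 + 23·55 = 1]
  3 = 3·1 + 0   → remainder 0, stop. gcd = 1 (last nonzero row F).
The gcd is 1, so 55 is invertible mod 79. The last nonzero row gives −16·79 + 23·55 = 1, so t = 23. So 55^(−1) ≡ 23 (mod 79). Verify: 55 · 23 = 1265 ≡ 1 (mod 79). ✓

Final answer: 55^(−1) ≡ 23 (mod 79)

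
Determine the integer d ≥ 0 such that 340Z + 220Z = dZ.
In the PID Z, (a, b) is generated by gcd(a, b). Compute gcd(340, 220) with the extended Euclidean algorithm, tracking rows (r, s, t) with s·340 + t·220 = r:
  row A: (340, 1, 0)   [1·340 + 0·220 = 340]
  row B: (220, 0, 1)   [0·340 + 1·220 = 220]
  340 = 1·220 + 120   → row C = row A − 1·row B = (120, 1, −1)   [check: 1·340 − 1·220 = 120]
  220 = 1·120 + 100   → row D = row B − 1·row C = (100, −1, 2)   [check: −1·340 + 2·220 = 100]
  120 = 1·100 + 20   → row E = row C − 1·row D = (20, 2, −3)   [check: 2·340 − 3·220 = 20]
  100 = 5·20 + 0   → remainder 0, stop. gcd = 20 (last nonzero row E).
So gcd(340, 220) = 20, with Bézout identity 2·340 − 3·220 = 20. Containment (⊇): the Bézout identity exhibits 20 as an element of (340, 220), giving (20) ⊆ (340, 220). Containment (⊆): since 20 | 340 and 20 | 220 (340 = 20·17, 220 = 20·11), every Z-linear combination of 340 and 220 is divisible by 20, so (340, 220) ⊆ (20). Therefore (340, 220) = (20), d = 20.

Final answer: (340, 220) = (20); d = 20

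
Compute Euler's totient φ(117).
φ(117) = 72

φ is multiplicative, with φ(p^e) = p^e − p^(e−1). Factorise 117 = 3^2 · 13. Then
  φ(117) = (3^2 − 3^1) · (13 − 1) = 6 · 12 = 72.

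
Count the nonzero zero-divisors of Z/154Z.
In Z/154Z each nonzero element is either a unit (gcd with 154 is 1) or a zero-divisor (gcd > 1). The number of units is φ(154): factorise 154 = 2 · 7 · 11, so φ(154) = (2 − 1) · (7 − 1) · (11 − 1) = 1 · 6 · 10 = 60. The nonzero elements number 154 − 1 = 153. Hence the nonzero zero-divisors number 153 − 60 = 93.

Final answer: Z/154Z has 93 nonzero zero-divisors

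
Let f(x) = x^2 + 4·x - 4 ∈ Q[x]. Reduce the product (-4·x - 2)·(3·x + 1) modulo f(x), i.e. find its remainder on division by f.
a · b ≡ 38·x - 50 (mod f(x))

First multiply in Q[x] without reducing: a · b = -12·x^2 - 10·x - 2. Now divide by f(x) = x^2 + 4·x - 4, eliminating the leading term at each step:
  leading term -12·x^2: subtract (-12)·f(x) = -12·x^2 - 48·x + 48, leaving 38·x - 50
The degree is now < 2, so this is the remainder. Hence a · b ≡ 38·x - 50 in Q[x]/(f).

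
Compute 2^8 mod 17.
1

Use repeated squaring. Binary(8) = 1000. Walk through the bits of the exponent 8 left-to-right: at each bit after the leading one, square the running value, then multiply by 2 if the bit is 1 (always reducing mod 17):
  bit 1 = 1 (leading): start with 2.
  bit 2 = 0: square 2^2 = 4 (mod 17).
  bit 3 = 0: square 4^2 = 16 (mod 17).
  bit 4 = 0: square 16^2 = 256 ≡ 1 (mod 17).
Final value: 2^8 ≡ 1 (mod 17).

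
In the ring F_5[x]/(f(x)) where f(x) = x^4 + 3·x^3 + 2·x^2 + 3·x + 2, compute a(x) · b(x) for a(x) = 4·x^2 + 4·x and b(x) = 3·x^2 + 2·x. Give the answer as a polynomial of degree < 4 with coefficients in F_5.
a · b ≡ 4·x^3 + 4·x^2 + 4·x + 1 (mod f(x))

Multiply as integer polynomials: a · b = 12·x^4 + 20·x^3 + 8·x^2. Reducing coefficients mod 5: a · b ≡ 2·x^4 + 3·x^2. Now divide by f(x) = x^4 + 3·x^3 + 2·x^2 + 3·x + 2 in F_5[x], eliminating the leading term at each step:
  leading term 2·x^4: subtract (2)·f(x) = 2·x^4 + x^3 + 4·x^2 + x + 4, leaving 4·x^3 + 4·x^2 + 4·x + 1 (coefficients mod 5)
The degree is now < 4, so this is the remainder. Hence a · b ≡ 4·x^3 + 4·x^2 + 4·x + 1 in F_5[x]/(f).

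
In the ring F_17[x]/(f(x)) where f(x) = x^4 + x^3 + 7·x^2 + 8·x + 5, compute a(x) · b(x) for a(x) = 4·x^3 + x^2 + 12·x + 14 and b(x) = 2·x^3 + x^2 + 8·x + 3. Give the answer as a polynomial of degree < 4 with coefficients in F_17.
a · b ≡ 7·x^3 + 15·x + 10 (mod f(x))

Multiply as integer polynomials: a · b = 8·x^6 + 6·x^5 + 57·x^4 + 60·x^3 + 113·x^2 + 148·x + 42. Reducing coefficients mod 17: a · b ≡ 8·x^6 + 6·x^5 + 6·x^4 + 9·x^3 + 11·x^2 + 12·x + 8. Now divide by f(x) = x^4 + x^3 + 7·x^2 + 8·x + 5 in F_17[x], eliminating the leading term at each step:
  leading term 8·x^6: subtract (8·x^2)·f(x) = 8·x^6 + 8·x^5 + 5·x^4 + 13·x^3 + 6·x^2, leaving 15·x^5 + x^4 + 13·x^3 + 5·x^2 + 12·x + 8 (coefficients mod 17)
  leading term 15·x^5: subtract (15·x)·f(x) = 15·x^5 + 15·x^4 + 3·x^3 + x^2 + 7·x, leaving 3·x^4 + 10·x^3 + 4·x^2 + 5·x + 8 (coefficients mod 17)
  leading term 3·x^4: subtract (3)·f(x) = 3·x^4 + 3·x^3 + 4·x^2 + 7·x + 15, leaving 7·x^3 + 15·x + 10 (coefficients mod 17)
The degree is now < 4, so this is the remainder. Hence a · b ≡ 7·x^3 + 15·x + 10 in F_17[x]/(f).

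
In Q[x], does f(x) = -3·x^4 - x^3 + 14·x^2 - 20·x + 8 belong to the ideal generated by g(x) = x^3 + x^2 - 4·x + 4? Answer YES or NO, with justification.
YES

In Q[x] the ideal (g) consists of all multiples of g, so f ∈ (g) iff g | f, i.e. iff the remainder of f on division by g is 0. Divide f by g (g is monic, so eliminate the leading term of the running remainder at each step):
  leading term -3·x^4: subtract (-3·x)·g(x) = -3·x^4 - 3·x^3 + 12·x^2 - 12·x, leaving 2·x^3 + 2·x^2 - 8·x + 8
  leading term 2·x^3: subtract (2)·g(x) = 2·x^3 + 2·x^2 - 8·x + 8, leaving 0
The remainder is 0, so f(x) = g(x) · h(x) with h(x) = 2 - 3·x. Hence g | f, i.e. f ∈ (g).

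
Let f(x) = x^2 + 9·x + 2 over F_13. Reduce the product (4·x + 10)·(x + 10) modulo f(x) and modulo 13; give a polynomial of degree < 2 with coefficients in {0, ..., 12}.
a · b ≡ x + 1 (mod f(x))

Multiply as integer polynomials: a · b = 4·x^2 + 50·x + 100. Reducing coefficients mod 13: a · b ≡ 4·x^2 + 11·x + 9. Now divide by f(x) = x^2 + 9·x + 2 in F_13[x], eliminating the leading term at each step:
  leading term 4·x^2: subtract (4)·f(x) = 4·x^2 + 10·x + 8, leaving x + 1 (coefficients mod 13)
The degree is now < 2, so this is the remainder. Hence a · b ≡ x + 1 in F_13[x]/(f).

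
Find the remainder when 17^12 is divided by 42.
Use repeated squaring. Binary(12) = 1100. Walk through the bits of the exponent 12 left-to-right: at each bit after the leading one, square the running value, then multiply by 17 if the bit is 1 (always reducing mod 42):
  bit 1 = 1 (leading): start with 17.
  bit 2 = 1: square 17^2 = 289 ≡ 37; bit is 1, so multiply 37·17 = 629 ≡ 41 (mod 42).
  bit 3 = 0: square 41^2 = 1681 ≡ 1 (mod 42).
  bit 4 = 0: square 1^2 = 1 (mod 42).
Final value: 17^12 ≡ 1 (mod 42).

Final answer: 1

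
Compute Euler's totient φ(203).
φ is multiplicative, with φ(p^e) = p^e − p^(e−1). Factorise 203 = 7 · 29. Then
  φ(203) = (7 − 1) · (29 − 1) = 6 · 28 = 168.

Final answer: φ(203) = 168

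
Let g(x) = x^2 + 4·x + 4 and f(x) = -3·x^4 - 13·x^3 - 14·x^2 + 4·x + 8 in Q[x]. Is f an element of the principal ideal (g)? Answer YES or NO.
YES

In Q[x] the ideal (g) consists of all multiples of g, so f ∈ (g) iff g | f, i.e. iff the remainder of f on division by g is 0. Divide f by g (g is monic, so eliminate the leading term of the running remainder at each step):
  leading term -3·x^4: subtract (-3·x^2)·g(x) = -3·x^4 - 12·x^3 - 12·x^2, leaving -x^3 - 2·x^2 + 4·x + 8
  leading term -x^3: subtract (-x)·g(x) = -x^3 - 4·x^2 - 4·x, leaving 2·x^2 + 8·x + 8
  leading term 2·x^2: subtract (2)·g(x) = 2·x^2 + 8·x + 8, leaving 0
The remainder is 0, so f(x) = g(x) · h(x) with h(x) = -3·x^2 - x + 2. Hence g | f, i.e. f ∈ (g).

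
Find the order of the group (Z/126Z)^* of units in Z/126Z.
(Z/126Z)^* consists of the classes a with gcd(a, 126) = 1, so its order is φ(126). φ is multiplicative, with φ(p^e) = p^e − p^(e−1). Factorise 126 = 2 · 3^2 · 7. Then
  φ(126) = (2 − 1) · (3^2 − 3^1) · (7 − 1) = 1 · 6 · 6 = 36.
Thus |(Z/126Z)^*| = 36.

Final answer: |(Z/126Z)^*| = 36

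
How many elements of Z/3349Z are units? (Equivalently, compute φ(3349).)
Z/3349Z has φ(3349) = 3136 units

An element a ∈ Z/3349Z is a unit iff gcd(a, 3349) = 1, so the number of units is φ(3349). φ is multiplicative, with φ(p^e) = p^e − p^(e−1). Factorise 3349 = 17 · 197. Then
  φ(3349) = (17 − 1) · (197 − 1) = 16 · 196 = 3136.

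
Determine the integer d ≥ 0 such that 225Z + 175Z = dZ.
(225, 175) = (25); d = 25

In the PID Z, (a, b) is generated by gcd(a, b). Compute gcd(225, 175) with the extended Euclidean algorithm, tracking rows (r, s, t) with s·225 + t·175 = r:
  row A: (225, 1, 0)   [1·225 + 0·175 = 225]
  row B: (175, 0, 1)   [0·225 + 1·175 = 175]
  225 = 1·175 + 50   → row C = row A − 1·row B = (50, 1, −1)   [check: 1·225 − 1·175 = 50]
  175 = 3·50 + 25   → row D = row B − 3·row C = (25, −3, 4)   [check: −3·225 + 4·175 = 25]
  50 = 2·25 + 0   → remainder 0, stop. gcd = 25 (last nonzero row D).
So gcd(225, 175) = 25, with Bézout identity −3·225 + 4·175 = 25. Containment (⊇): the Bézout identity exhibits 25 as an element of (225, 175), giving (25) ⊆ (225, 175). Containment (⊆): since 25 | 225 and 25 | 175 (225 = 25·9, 175 = 25·7), every Z-linear combination of 225 and 175 is divisible by 25, so (225, 175) ⊆ (25). Therefore (225, 175) = (25), d = 25.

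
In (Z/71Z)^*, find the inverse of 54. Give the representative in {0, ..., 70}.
Apply the extended Euclidean algorithm to (71, 54), tracking rows (r, s, t) with s·71 + t·54 = r. Each division r_prev = q·r_cur + r_new produces the new row as (previous row) − q·(current row):
  row A: (71, 1, 0)   [1·71 + 0·54 = 71]
  row B: (54, 0, 1)   [0·71 + 1·54 = 54]
  71 = 1·54 + 17   → row C = row A − 1·row B = (17, 1, −1)   [check: 1·71 − 1·54 = 17]
  54 = 3·17 + 3   → row D = row B − 3·row C = (3, −3, 4)   [check: −3·71 + 4·54 = 3]
  17 = 5·3 + 2   → row E = row C − 5·row D = (2, 16, −21)   [check: 16·71 − 21·54 = 2]
  3 = 1·2 + 1   → row F = row D − 1·row E = (1, −19, 25)   [check: −19·71 + 25·54 = 1]
  2 = 2·1 + 0   → remainder 0, stop. gcd = 1 (last nonzero row F).
The gcd is 1, so 54 is invertible mod 71. The last nonzero row gives −19·71 + 25·54 = 1, so t = 25. So 54^(−1) ≡ 25 (mod 71). Verify: 54 · 25 = 1350 ≡ 1 (mod 71). ✓

Final answer: 54^(−1) ≡ 25 (mod 71)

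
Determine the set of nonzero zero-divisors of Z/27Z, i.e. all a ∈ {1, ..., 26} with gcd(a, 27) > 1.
An element a ∈ Z/27Z (with a ≠ 0) is a zero-divisor iff gcd(a, 27) > 1 (because a is a unit precisely when gcd(a, n) = 1, and in Z/nZ every nonzero, non-unit element is a zero-divisor). Scan a = 1, ..., 26 and keep those with gcd(a, 27) > 1:
  gcd(3, 27) = 3, gcd(6, 27) = 3, gcd(9, 27) = 9, gcd(12, 27) = 3, gcd(15, 27) = 3, gcd(18, 27) = 9, gcd(21, 27) = 3, gcd(24, 27) = 3.
All other a ∈ {1, ..., 26} have gcd(a, 27) = 1 and are units. So the nonzero zero-divisors are exactly the 8 values of a appearing in this scan.

Final answer: nonzero zero-divisors of Z/27Z = {3, 6, 9, 12, 15, 18, 21, 24}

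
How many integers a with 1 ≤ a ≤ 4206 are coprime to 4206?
The number of a ∈ {1, ..., 4206} with gcd(a, 4206) = 1 is by definition Euler's totient φ(4206). φ is multiplicative, with φ(p^e) = p^e − p^(e−1). Factorise 4206 = 2 · 3 · 701. Then
  φ(4206) = (2 − 1) · (3 − 1) · (701 − 1) = 1 · 2 · 700 = 1400.
So there are 1400 such integers.

Final answer: 1400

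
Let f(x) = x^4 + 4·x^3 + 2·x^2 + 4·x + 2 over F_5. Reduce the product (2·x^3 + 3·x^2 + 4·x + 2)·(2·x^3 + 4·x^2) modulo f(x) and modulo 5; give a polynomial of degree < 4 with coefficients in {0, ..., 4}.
Multiply as integer polynomials: a · b = 4·x^6 + 14·x^5 + 20·x^4 + 20·x^3 + 8·x^2. Reducing coefficients mod 5: a · b ≡ 4·x^6 + 4·x^5 + 3·x^2. Now divide by f(x) = x^4 + 4·x^3 + 2·x^2 + 4·x + 2 in F_5[x], eliminating the leading term at each step:
  leading term 4·x^6: subtract (4·x^2)·f(x) = 4·x^6 + x^5 + 3·x^4 + x^3 + 3·x^2, leaving 3·x^5 + 2·x^4 + 4·x^3 (coefficients mod 5)
  leading term 3·x^5: subtract (3·x)·f(x) = 3·x^5 + 2·x^4 + x^3 + 2·x^2 + x, leaving 3·x^3 + 3·x^2 + 4·x (coefficients mod 5)
The degree is now < 4, so this is the remainder. Hence a · b ≡ 3·x^3 + 3·x^2 + 4·x in F_5[x]/(f).

Final answer: a · b ≡ 3·x^3 + 3·x^2 + 4·x (mod f(x))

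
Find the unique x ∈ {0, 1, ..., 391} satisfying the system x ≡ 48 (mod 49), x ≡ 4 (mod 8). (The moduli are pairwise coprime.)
x ≡ 244 (mod 392); the representative in [0, 392) is 244

The moduli 49, 8 are pairwise coprime, so by the CRT there is a unique solution mod 49·8 = 392.
Solve by successive substitution. Start with x ≡ 48 (mod 49).
  Combine with x ≡ 4 (mod 8): write x = 48 + 49·t and require 48 + 49·t ≡ 4 (mod 8), i.e. 49·t ≡ 4 − 48 ≡ 4 (mod 8). Since 49^(−1) ≡ 1 (mod 8) (49 ≡ 1 (mod 8)), t ≡ 1·4 ≡ 4 (mod 8). So x ≡ 48 + 49·4 = 244 (mod 392).
Unique solution in [0, 392): x = 244.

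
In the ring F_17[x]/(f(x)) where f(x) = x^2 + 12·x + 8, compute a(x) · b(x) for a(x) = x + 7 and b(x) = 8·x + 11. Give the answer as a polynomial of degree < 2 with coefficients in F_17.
a · b ≡ 5·x + 13 (mod f(x))

Multiply as integer polynomials: a · b = 8·x^2 + 67·x + 77. Reducing coefficients mod 17: a · b ≡ 8·x^2 + 16·x + 9. Now divide by f(x) = x^2 + 12·x + 8 in F_17[x], eliminating the leading term at each step:
  leading term 8·x^2: subtract (8)·f(x) = 8·x^2 + 11·x + 13, leaving 5·x + 13 (coefficients mod 17)
The degree is now < 2, so this is the remainder. Hence a · b ≡ 5·x + 13 in F_17[x]/(f).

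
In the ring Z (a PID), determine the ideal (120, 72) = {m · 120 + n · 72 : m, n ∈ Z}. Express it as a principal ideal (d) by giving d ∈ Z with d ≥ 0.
(120, 72) = (24); d = 24

In the PID Z, (a, b) is generated by gcd(a, b). Compute gcd(120, 72) with the extended Euclidean algorithm, tracking rows (r, s, t) with s·120 + t·72 = r:
  row A: (120, 1, 0)   [1·120 + 0·72 = 120]
  row B: (72, 0, 1)   [0·120 + 1·72 = 72]
  120 = 1·72 + 48   → row C = row A − 1·row B = (48, 1, −1)   [check: 1·120 − 1·72 = 48]
  72 = 1·48 + 24   → row D = row B − 1·row C = (24, −1, 2)   [check: −1·120 + 2·72 = 24]
  48 = 2·24 + 0   → remainder 0, stop. gcd = 24 (last nonzero row D).
So gcd(120, 72) = 24, with Bézout identity −1·120 + 2·72 = 24. Containment (⊇): the Bézout identity exhibits 24 as an element of (120, 72), giving (24) ⊆ (120, 72). Containment (⊆): since 24 | 120 and 24 | 72 (120 = 24·5, 72 = 24·3), every Z-linear combination of 120 and 72 is divisible by 24, so (120, 72) ⊆ (24). Therefore (120, 72) = (24), d = 24.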